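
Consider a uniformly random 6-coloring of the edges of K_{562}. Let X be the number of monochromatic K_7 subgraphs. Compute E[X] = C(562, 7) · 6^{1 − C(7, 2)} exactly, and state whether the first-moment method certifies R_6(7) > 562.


E[X] = C(562, 7) · 6^{1 − 21} = 3384017972944752 · 6^{−20} = 3384017972944752/3656158440062976.
As a reduced fraction: E[X] = 70500374436349/76169967501312 ≈ 0.9255666.
Is E[X] < 1? YES.
Since E[X] < 1, there exists a 6-coloring of K_{562} with no monochromatic K_7; hence R_6(7) > 562.

E[X] = 70500374436349/76169967501312 ≈ 0.9255666; E[X] < 1, so R_6(7) > 562.


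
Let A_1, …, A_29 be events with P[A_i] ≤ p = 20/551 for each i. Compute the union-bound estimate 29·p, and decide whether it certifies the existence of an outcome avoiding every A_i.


Union bound: P[∪_{i=1}^{29} A_i] ≤ Σ_i P[A_i] ≤ 29·p = 29·(20/551) = 20/19.
Numerically: 20/19 ≈ 1.0526316.
Is 20/19 < 1? NO.
Since the bound 20/19 is ≥ 1, the union bound is uninformative here; it does NOT by itself certify existence.

29·p = 20/19 ≈ 1.0526316; existence NOT certified by the union bound.


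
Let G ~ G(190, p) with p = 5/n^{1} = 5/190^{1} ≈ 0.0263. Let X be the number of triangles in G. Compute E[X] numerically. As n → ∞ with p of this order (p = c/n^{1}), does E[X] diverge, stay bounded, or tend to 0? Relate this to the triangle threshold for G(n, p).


Number of potential triangles: C(190, 3) = 1125180.
Each occurs with probability p³ ≈ (0.0263)³ ≈ 1.82242e-05.
By linearity: E[X] = C(190, 3)·p³ ≈ 1125180 · 1.82242e-05 ≈ 20.506.
Here α = 1, so p = 5/n is exactly at the triangle threshold p ~ 1/n. Asymptotically E[X] → c³/6 = 5³/6 = 125/6 ≈ 20.833, a bounded constant. In this regime the triangle count is asymptotically Poisson(c³/6).

E[X] ≈ 20.506; in regime p = Θ(1/n^{1}) E[X] stays bounded (at the triangle threshold p ~ 1/n).


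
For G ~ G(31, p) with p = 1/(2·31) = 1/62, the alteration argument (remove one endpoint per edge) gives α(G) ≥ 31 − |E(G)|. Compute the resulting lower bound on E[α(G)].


E[|E(G)|] = C(31, 2)·p = 465 · (1/62) = 15/2.
E[α(G)] ≥ n − E[|E(G)|] = 31 − 15/2 = 47/2.
Numerically: ≈ 23.5000.
(This is only a lower bound; the true E[α(G)] may be larger.)

E[α(G)] ≥ 47/2 ≈ 23.5000.


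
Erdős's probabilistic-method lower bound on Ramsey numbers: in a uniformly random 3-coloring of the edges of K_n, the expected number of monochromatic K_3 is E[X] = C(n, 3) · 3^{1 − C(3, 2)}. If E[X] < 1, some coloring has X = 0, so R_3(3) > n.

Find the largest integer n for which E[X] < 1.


We need C(n, 3) · 3^{1 − 3} < 1, i.e. C(n, 3) < 3^{3 − 1} = 9.
Check values of n near the boundary:
  n = 3: C(3, 3) = 1; 1 < 9? YES
  n = 4: C(4, 3) = 4; 4 < 9? YES
  n = 5: C(5, 3) = 10; 10 < 9? NO
  n = 6: C(6, 3) = 20; 20 < 9? NO
The largest n with C(n, 3) < 9 is n = 4 (where E[X] = 4/9 ≈ 0.4444). Hence R_3(3) > 4, i.e. R_3(3) ≥ 5.

Largest n = 4; hence R_3(3) > 4.


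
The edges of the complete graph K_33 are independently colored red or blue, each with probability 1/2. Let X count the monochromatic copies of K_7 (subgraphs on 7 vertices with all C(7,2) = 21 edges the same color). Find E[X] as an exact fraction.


Let X = Σ_S X_S over the C(33, 7) = 4272048 subsets S of size 7, where X_S = 1 if the K_7 on S is monochromatic.
For a fixed S, the K_7 on S has C(7, 2) = 21 edges. P[all 21 edges red] = (1/2)^21, and likewise for blue, so P[monochromatic] = 2·(1/2)^21 = 2^{1 − 21} = 1/1048576.
Summing: E[X] = C(33, 7) · 2^{1 − 21} = 4272048 · 1/1048576 = 267003/65536.
Numerically: E[X] ≈ 4.0741.

E[X] = C(33,7)·2^(1−C(7,2)) = 267003/65536 ≈ 4.0741.


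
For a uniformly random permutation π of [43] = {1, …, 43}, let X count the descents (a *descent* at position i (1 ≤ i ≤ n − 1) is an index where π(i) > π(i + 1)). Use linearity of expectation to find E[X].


Write X = Σ X_I over i = 1, …, 42, with X_I the indicator of one descent.
There are 42 indicators.
For each fixed i, the pair (π(i), π(i+1)) is a uniformly random ordered pair of distinct values from {1, …, 43}; by symmetry P[π(i) > π(i+1)] = 1/2.
By linearity: E[X] = 42 · (1/2) = (43 − 1) · (1/2) = 21 ≈ 21.000.

E[X] = 21 = 21.000.


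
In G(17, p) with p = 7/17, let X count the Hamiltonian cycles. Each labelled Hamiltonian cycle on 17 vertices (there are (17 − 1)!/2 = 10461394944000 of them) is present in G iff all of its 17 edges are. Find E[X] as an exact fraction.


K_17 has (17 − 1)!/2 = 10461394944000 labelled Hamiltonian cycles.
For each such Hamiltonian cycle H, let X_H = 1 if all 17 edges of H are present in G. Then P[X_H = 1] = p^{17} = (7/17)^{17} = 232630513987207/827240261886336764177.
Summing the indicators: E[X] = Σ_H E[X_H] = 10461394944000 · p^{17} = 10461394944000 · 232630513987207/827240261886336764177 = 2433639682845888590481408000/827240261886336764177.
Numerically: E[X] ≈ 2.94e+06.

E[X] = 10461394944000 · (7/17)^{17} = 2433639682845888590481408000/827240261886336764177 ≈ 2.94e+06.


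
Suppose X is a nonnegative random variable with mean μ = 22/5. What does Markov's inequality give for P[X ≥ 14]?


μ = E[X] = 22/5, a = 14.
Markov: P[X ≥ 14] ≤ μ/a = (22/5)/14 = 11/35.
Numerically: ≈ 0.314286.
(Since a = 14 > μ = 4.400000, the bound 11/35 is < 1 and informative.)

P[X ≥ 14] ≤ 11/35 ≈ 0.314286.


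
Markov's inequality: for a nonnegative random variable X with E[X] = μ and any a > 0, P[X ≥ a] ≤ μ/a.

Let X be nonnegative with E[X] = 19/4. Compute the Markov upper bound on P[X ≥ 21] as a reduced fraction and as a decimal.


μ = E[X] = 19/4, a = 21.
Markov: P[X ≥ 21] ≤ μ/a = (19/4)/21 = 19/84.
Numerically: ≈ 0.226190.
(Since a = 21 > μ = 4.750000, the bound 19/84 is < 1 and informative.)

P[X ≥ 21] ≤ 19/84 ≈ 0.226190.


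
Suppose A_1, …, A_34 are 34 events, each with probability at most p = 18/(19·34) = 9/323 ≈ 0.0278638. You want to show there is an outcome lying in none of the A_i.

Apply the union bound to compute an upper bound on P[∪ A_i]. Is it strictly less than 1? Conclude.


Union bound: P[∪_{i=1}^{34} A_i] ≤ Σ_i P[A_i] ≤ 34·p = 34·(9/323) = 18/19.
Numerically: 18/19 ≈ 0.9473684.
Is 18/19 < 1? YES.
Since P[∪ A_i] ≤ 18/19 < 1, the complement has P[∩ A_i^c] ≥ 1 − 18/19 = 1/19 > 0, so some outcome avoids every A_i.

34·p = 18/19 ≈ 0.9473684; existence CERTIFIED by the union bound.


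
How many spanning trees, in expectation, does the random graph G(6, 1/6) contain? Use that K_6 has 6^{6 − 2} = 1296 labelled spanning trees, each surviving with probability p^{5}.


K_6 has 6^{6 − 2} = 1296 labelled spanning trees.
For each such spanning tree H, let X_H = 1 if all 5 edges of H are present in G. Then P[X_H = 1] = p^{5} = (1/6)^{5} = 1/7776.
Summing the indicators: E[X] = Σ_H E[X_H] = 1296 · p^{5} = 1296 · 1/7776 = 1/6.
Numerically: E[X] ≈ 0.16667.

E[X] = 1296 · (1/6)^{5} = 1/6 ≈ 0.16667.


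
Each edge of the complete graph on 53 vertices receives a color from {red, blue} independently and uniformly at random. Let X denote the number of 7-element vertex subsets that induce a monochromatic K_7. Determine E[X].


Let X = Σ_S X_S over the C(53, 7) = 154143080 subsets S of size 7, where X_S = 1 if the K_7 on S is monochromatic.
For a fixed S, the K_7 on S has C(7, 2) = 21 edges. P[all 21 edges red] = (1/2)^21, and likewise for blue, so P[monochromatic] = 2·(1/2)^21 = 2^{1 − 21} = 1/1048576.
Summing: E[X] = C(53, 7) · 2^{1 − 21} = 154143080 · 1/1048576 = 19267885/131072.
Numerically: E[X] ≈ 147.00230.

E[X] = C(53,7)·2^(1−C(7,2)) = 19267885/131072 ≈ 147.00230.


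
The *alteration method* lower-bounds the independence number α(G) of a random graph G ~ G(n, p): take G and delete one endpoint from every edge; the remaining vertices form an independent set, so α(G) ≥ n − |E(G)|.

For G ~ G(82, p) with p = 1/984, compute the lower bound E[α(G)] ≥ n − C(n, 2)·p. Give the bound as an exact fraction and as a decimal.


E[|E(G)|] = C(82, 2)·p = 3321 · (1/984) = 27/8.
E[α(G)] ≥ n − E[|E(G)|] = 82 − 27/8 = 629/8.
Numerically: ≈ 78.625.
(This is only a lower bound; the true E[α(G)] may be larger.)

E[α(G)] ≥ 629/8 ≈ 78.625.


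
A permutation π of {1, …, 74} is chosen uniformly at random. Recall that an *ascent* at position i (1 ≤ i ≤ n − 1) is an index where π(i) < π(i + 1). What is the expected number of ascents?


Write X = Σ X_I over i = 1, …, 73, with X_I the indicator of one ascent.
There are 73 indicators.
For each fixed i, the pair (π(i), π(i+1)) is a uniformly random ordered pair of distinct values from {1, …, 74}; by symmetry P[π(i) < π(i+1)] = 1/2.
By linearity: E[X] = 73 · (1/2) = (74 − 1) · (1/2) = 73/2 ≈ 36.5000.

E[X] = 73/2 = 36.5000.


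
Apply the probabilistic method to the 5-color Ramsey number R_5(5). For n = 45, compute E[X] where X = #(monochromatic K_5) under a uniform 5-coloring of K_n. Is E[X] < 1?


E[X] = C(45, 5) · 5^{1 − 10} = 1221759 · 5^{−9} = 1221759/1953125.
As a reduced fraction: E[X] = 1221759/1953125 ≈ 0.6255.
Is E[X] < 1? YES.
Since E[X] < 1, there exists a 5-coloring of K_{45} with no monochromatic K_5; hence R_5(5) > 45.

E[X] = 1221759/1953125 ≈ 0.6255; E[X] < 1, so R_5(5) > 45.


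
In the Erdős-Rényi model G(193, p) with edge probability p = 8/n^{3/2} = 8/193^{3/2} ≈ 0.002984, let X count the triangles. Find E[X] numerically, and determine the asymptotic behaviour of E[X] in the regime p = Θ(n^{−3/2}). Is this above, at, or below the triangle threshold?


Number of potential triangles: C(193, 3) = 1179616.
Each occurs with probability p³ ≈ (0.002984)³ ≈ 2.656208e-08.
By linearity: E[X] = C(193, 3)·p³ ≈ 1179616 · 2.656208e-08 ≈ 0.0313.
Since α = 3/2 > 1, p = c/n^{3/2} = o(1/n) is below the triangle threshold p ~ 1/n. Asymptotically E[X] ~ (c³/6)·n^{3(1−α)} = (8³/6)·n^{-1.5} → 0, so by Markov's inequality G has no triangles w.h.p.

E[X] ≈ 0.0313; in regime p = Θ(1/n^{3/2}) E[X] tends to 0 (below the triangle threshold p ~ 1/n).


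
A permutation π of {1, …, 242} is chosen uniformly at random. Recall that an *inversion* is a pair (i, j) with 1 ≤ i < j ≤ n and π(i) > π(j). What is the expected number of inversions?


Write X = Σ X_I over the C(242, 2) = 29161 pairs i < j, with X_I the indicator of one inversion.
There are 29161 indicators.
For each fixed pair i < j, the values π(i) and π(j) are two distinct elements of {1, …, 242} in uniformly random order; by symmetry P[π(i) > π(j)] = 1/2.
By linearity: E[X] = 29161 · (1/2) = C(242, 2) · (1/2) = 29161/2 = 29161/2 ≈ 14580.500000.

E[X] = 29161/2 = 14580.500000.


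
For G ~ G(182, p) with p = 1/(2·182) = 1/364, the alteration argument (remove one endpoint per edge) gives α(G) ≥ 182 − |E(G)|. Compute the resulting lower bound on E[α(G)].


E[|E(G)|] = C(182, 2)·p = 16471 · (1/364) = 181/4.
E[α(G)] ≥ n − E[|E(G)|] = 182 − 181/4 = 547/4.
Numerically: ≈ 136.750.
(This is only a lower bound; the true E[α(G)] may be larger.)

E[α(G)] ≥ 547/4 ≈ 136.750.


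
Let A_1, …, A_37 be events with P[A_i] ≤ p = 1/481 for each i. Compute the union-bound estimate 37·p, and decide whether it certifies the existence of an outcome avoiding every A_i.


Union bound: P[∪_{i=1}^{37} A_i] ≤ Σ_i P[A_i] ≤ 37·p = 37·(1/481) = 1/13.
Numerically: 1/13 ≈ 0.0769.
Is 1/13 < 1? YES.
Since P[∪ A_i] ≤ 1/13 < 1, the complement has P[∩ A_i^c] ≥ 1 − 1/13 = 12/13 > 0, so some outcome avoids every A_i.

37·p = 1/13 ≈ 0.0769; existence CERTIFIED by the union bound.


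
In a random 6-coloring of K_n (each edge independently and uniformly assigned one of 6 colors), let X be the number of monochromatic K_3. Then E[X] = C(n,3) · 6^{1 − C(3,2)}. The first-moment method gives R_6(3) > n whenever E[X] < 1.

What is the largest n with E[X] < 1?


We need C(n, 3) · 6^{1 − 3} < 1, i.e. C(n, 3) < 6^{3 − 1} = 36.
Check values of n near the boundary:
  n = 3: C(3, 3) = 1; 1 < 36? YES
  n = 4: C(4, 3) = 4; 4 < 36? YES
  n = 5: C(5, 3) = 10; 10 < 36? YES
  n = 6: C(6, 3) = 20; 20 < 36? YES
  n = 7: C(7, 3) = 35; 35 < 36? YES
  n = 8: C(8, 3) = 56; 56 < 36? NO
  n = 9: C(9, 3) = 84; 84 < 36? NO
The largest n with C(n, 3) < 36 is n = 7 (where E[X] = 35/36 ≈ 0.972). Hence R_6(3) > 7, i.e. R_6(3) ≥ 8.

Largest n = 7; hence R_6(3) > 7.


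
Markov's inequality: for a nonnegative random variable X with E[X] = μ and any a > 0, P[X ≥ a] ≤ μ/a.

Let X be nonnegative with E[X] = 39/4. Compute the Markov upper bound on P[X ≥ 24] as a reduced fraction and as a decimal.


μ = E[X] = 39/4, a = 24.
Markov: P[X ≥ 24] ≤ μ/a = (39/4)/24 = 13/32.
Numerically: ≈ 0.406.
(Since a = 24 > μ = 9.750, the bound 13/32 is < 1 and informative.)

P[X ≥ 24] ≤ 13/32 ≈ 0.406.


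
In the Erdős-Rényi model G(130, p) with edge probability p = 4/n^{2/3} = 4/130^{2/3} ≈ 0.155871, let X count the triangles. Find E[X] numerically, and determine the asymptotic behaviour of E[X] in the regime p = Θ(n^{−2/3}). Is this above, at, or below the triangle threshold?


Number of potential triangles: C(130, 3) = 357760.
Each occurs with probability p³ ≈ (0.155871)³ ≈ 3.78698225e-03.
By linearity: E[X] = C(130, 3)·p³ ≈ 357760 · 3.78698225e-03 ≈ 1354.830769.
Since α = 2/3 < 1, p = c/n^{2/3} ≫ 1/n is above the triangle threshold p ~ 1/n. Asymptotically E[X] ~ (c³/6)·n^{3(1−α)} = (4³/6)·n^{1} → ∞; triangles are abundant w.h.p.

E[X] ≈ 1354.830769; in regime p = Θ(1/n^{2/3}) E[X] diverges (above the triangle threshold p ~ 1/n).


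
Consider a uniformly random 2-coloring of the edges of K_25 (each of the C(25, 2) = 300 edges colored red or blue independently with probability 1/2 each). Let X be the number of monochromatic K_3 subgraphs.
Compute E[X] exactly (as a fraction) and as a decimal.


Let X = Σ_S X_S over the C(25, 3) = 2300 subsets S of size 3, where X_S = 1 if the K_3 on S is monochromatic.
For a fixed S, the K_3 on S has C(3, 2) = 3 edges. P[all 3 edges red] = (1/2)^3, and likewise for blue, so P[monochromatic] = 2·(1/2)^3 = 2^{1 − 3} = 1/4.
Summing: E[X] = C(25, 3) · 2^{1 − 3} = 2300 · 1/4 = 575.
Numerically: E[X] ≈ 575.00000.

E[X] = C(25,3)·2^(1−C(3,2)) = 575 ≈ 575.00000.


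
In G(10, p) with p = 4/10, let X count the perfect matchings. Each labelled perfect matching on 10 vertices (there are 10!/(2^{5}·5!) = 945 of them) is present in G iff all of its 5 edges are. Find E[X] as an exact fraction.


K_10 has 10!/(2^{5}·5!) = 945 labelled perfect matchings.
For each such perfect matching H, let X_H = 1 if all 5 edges of H are present in G. Then P[X_H = 1] = p^{5} = (2/5)^{5} = 32/3125.
Summing the indicators: E[X] = Σ_H E[X_H] = 945 · p^{5} = 945 · 32/3125 = 6048/625.
Numerically: E[X] ≈ 9.6768.

E[X] = 945 · (2/5)^{5} = 6048/625 ≈ 9.6768.


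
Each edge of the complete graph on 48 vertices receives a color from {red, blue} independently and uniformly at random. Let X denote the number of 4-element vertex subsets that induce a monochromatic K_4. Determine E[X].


Let X = Σ_S X_S over the C(48, 4) = 194580 subsets S of size 4, where X_S = 1 if the K_4 on S is monochromatic.
For a fixed S, the K_4 on S has C(4, 2) = 6 edges. P[all 6 edges red] = (1/2)^6, and likewise for blue, so P[monochromatic] = 2·(1/2)^6 = 2^{1 − 6} = 1/32.
By linearity: E[X] = C(48, 4) · 2^{1 − 6} = 194580 · 1/32 = 48645/8.
Numerically: E[X] ≈ 6080.625000.

E[X] = C(48,4)·2^(1−C(4,2)) = 48645/8 ≈ 6080.625000.


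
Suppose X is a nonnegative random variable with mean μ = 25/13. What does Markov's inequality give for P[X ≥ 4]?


μ = E[X] = 25/13, a = 4.
Markov: P[X ≥ 4] ≤ μ/a = (25/13)/4 = 25/52.
Numerically: ≈ 0.48077.
(Since a = 4 > μ = 1.92308, the bound 25/52 is < 1 and informative.)

P[X ≥ 4] ≤ 25/52 ≈ 0.48077.


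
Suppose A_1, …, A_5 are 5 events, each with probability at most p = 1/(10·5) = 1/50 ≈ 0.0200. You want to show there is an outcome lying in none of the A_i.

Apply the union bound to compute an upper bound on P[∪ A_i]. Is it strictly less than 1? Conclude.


Union bound: P[∪_{i=1}^{5} A_i] ≤ Σ_i P[A_i] ≤ 5·p = 5·(1/50) = 1/10.
Numerically: 1/10 ≈ 0.1000.
Is 1/10 < 1? YES.
Since P[∪ A_i] ≤ 1/10 < 1, the complement has P[∩ A_i^c] ≥ 1 − 1/10 = 9/10 > 0, so some outcome avoids every A_i.

5·p = 1/10 ≈ 0.1000; existence CERTIFIED by the union bound.


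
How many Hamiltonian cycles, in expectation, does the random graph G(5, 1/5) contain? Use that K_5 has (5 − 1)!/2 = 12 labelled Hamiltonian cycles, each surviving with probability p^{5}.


K_5 has (5 − 1)!/2 = 12 labelled Hamiltonian cycles.
For each such Hamiltonian cycle H, let X_H = 1 if all 5 edges of H are present in G. Then P[X_H = 1] = p^{5} = (1/5)^{5} = 1/3125.
By linearity of expectation: E[X] = Σ_H E[X_H] = 12 · p^{5} = 12 · 1/3125 = 12/3125.
Numerically: E[X] ≈ 0.00384.

E[X] = 12 · (1/5)^{5} = 12/3125 ≈ 0.00384.


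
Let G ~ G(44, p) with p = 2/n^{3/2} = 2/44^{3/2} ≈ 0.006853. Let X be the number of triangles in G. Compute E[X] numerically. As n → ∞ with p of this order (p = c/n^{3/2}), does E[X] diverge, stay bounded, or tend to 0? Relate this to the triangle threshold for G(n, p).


Number of potential triangles: C(44, 3) = 13244.
Each occurs with probability p³ ≈ (0.006853)³ ≈ 3.217755e-07.
By linearity: E[X] = C(44, 3)·p³ ≈ 13244 · 3.217755e-07 ≈ 0.0043.
Since α = 3/2 > 1, p = c/n^{3/2} = o(1/n) is below the triangle threshold p ~ 1/n. Asymptotically E[X] ~ (c³/6)·n^{3(1−α)} = (2³/6)·n^{-1.5} → 0, so by Markov's inequality G has no triangles w.h.p.

E[X] ≈ 0.0043; in regime p = Θ(1/n^{3/2}) E[X] tends to 0 (below the triangle threshold p ~ 1/n).


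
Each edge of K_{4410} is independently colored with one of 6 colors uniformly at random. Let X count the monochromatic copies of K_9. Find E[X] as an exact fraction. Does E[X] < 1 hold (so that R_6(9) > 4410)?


E[X] = C(4410, 9) · 6^{1 − 36} = 1724394906266704102180823710 · 6^{−35} = 1724394906266704102180823710/1719070799748422591028658176.
As a reduced fraction: E[X] = 862197453133352051090411855/859535399874211295514329088 ≈ 1.00310.
Is E[X] < 1? NO.
Since E[X] ≥ 1, the first-moment bound is inconclusive at n = 4410; it does NOT by itself certify R_6(9) > 4410.

E[X] = 862197453133352051090411855/859535399874211295514329088 ≈ 1.00310; E[X] ≥ 1; first-moment method inconclusive here.


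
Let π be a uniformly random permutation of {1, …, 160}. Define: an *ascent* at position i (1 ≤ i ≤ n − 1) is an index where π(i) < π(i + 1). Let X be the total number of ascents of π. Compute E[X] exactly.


Write X = Σ X_I over i = 1, …, 159, with X_I the indicator of one ascent.
There are 159 indicators.
For each fixed i, the pair (π(i), π(i+1)) is a uniformly random ordered pair of distinct values from {1, …, 160}; by symmetry P[π(i) < π(i+1)] = 1/2.
By linearity: E[X] = 159 · (1/2) = (160 − 1) · (1/2) = 159/2 ≈ 79.500.

E[X] = 159/2 = 79.500.


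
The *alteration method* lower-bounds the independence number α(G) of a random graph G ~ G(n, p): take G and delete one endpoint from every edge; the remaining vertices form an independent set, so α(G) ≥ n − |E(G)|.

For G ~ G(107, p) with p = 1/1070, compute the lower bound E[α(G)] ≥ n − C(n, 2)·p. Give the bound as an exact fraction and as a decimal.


E[|E(G)|] = C(107, 2)·p = 5671 · (1/1070) = 53/10.
E[α(G)] ≥ n − E[|E(G)|] = 107 − 53/10 = 1017/10.
Numerically: ≈ 101.700.
(This is only a lower bound; the true E[α(G)] may be larger.)

E[α(G)] ≥ 1017/10 ≈ 101.700.


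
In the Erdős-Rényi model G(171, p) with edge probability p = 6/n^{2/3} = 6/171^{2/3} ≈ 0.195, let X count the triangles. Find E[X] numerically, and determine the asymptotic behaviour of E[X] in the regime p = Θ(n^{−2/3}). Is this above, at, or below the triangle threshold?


Number of potential triangles: C(171, 3) = 818805.
Each occurs with probability p³ ≈ (0.195)³ ≈ 7.38689e-03.
By linearity: E[X] = C(171, 3)·p³ ≈ 818805 · 7.38689e-03 ≈ 6048.421.
Since α = 2/3 < 1, p = c/n^{2/3} ≫ 1/n is above the triangle threshold p ~ 1/n. Asymptotically E[X] ~ (c³/6)·n^{3(1−α)} = (6³/6)·n^{1} → ∞; triangles are abundant w.h.p.

E[X] ≈ 6048.421; in regime p = Θ(1/n^{2/3}) E[X] diverges (above the triangle threshold p ~ 1/n).


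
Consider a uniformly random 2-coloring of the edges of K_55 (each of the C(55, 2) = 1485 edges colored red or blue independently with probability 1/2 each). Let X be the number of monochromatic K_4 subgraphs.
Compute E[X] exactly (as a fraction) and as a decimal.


Let X = Σ_S X_S over the C(55, 4) = 341055 subsets S of size 4, where X_S = 1 if the K_4 on S is monochromatic.
For a fixed S, the K_4 on S has C(4, 2) = 6 edges. P[all 6 edges red] = (1/2)^6, and likewise for blue, so P[monochromatic] = 2·(1/2)^6 = 2^{1 − 6} = 1/32.
By linearity of expectation: E[X] = C(55, 4) · 2^{1 − 6} = 341055 · 1/32 = 341055/32.
Numerically: E[X] ≈ 10657.968750.

E[X] = C(55,4)·2^(1−C(4,2)) = 341055/32 ≈ 10657.968750.


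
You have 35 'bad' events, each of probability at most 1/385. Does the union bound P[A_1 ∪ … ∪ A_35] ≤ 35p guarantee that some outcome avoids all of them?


Union bound: P[∪_{i=1}^{35} A_i] ≤ Σ_i P[A_i] ≤ 35·p = 35·(1/385) = 1/11.
Numerically: 1/11 ≈ 0.0909091.
Is 1/11 < 1? YES.
Since P[∪ A_i] ≤ 1/11 < 1, the complement has P[∩ A_i^c] ≥ 1 − 1/11 = 10/11 > 0, so some outcome avoids every A_i.

35·p = 1/11 ≈ 0.0909091; existence CERTIFIED by the union bound.


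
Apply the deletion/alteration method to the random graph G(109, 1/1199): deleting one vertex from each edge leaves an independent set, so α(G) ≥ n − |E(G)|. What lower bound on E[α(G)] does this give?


E[|E(G)|] = C(109, 2)·p = 5886 · (1/1199) = 54/11.
E[α(G)] ≥ n − E[|E(G)|] = 109 − 54/11 = 1145/11.
Numerically: ≈ 104.09091.
(This is only a lower bound; the true E[α(G)] may be larger.)

E[α(G)] ≥ 1145/11 ≈ 104.09091.


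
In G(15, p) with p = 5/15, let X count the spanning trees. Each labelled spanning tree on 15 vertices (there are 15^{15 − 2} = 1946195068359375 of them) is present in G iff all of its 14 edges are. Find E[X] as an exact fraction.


K_15 has 15^{15 − 2} = 1946195068359375 labelled spanning trees.
For each such spanning tree H, let X_H = 1 if all 14 edges of H are present in G. Then P[X_H = 1] = p^{14} = (1/3)^{14} = 1/4782969.
By linearity: E[X] = Σ_H E[X_H] = 1946195068359375 · p^{14} = 1946195068359375 · 1/4782969 = 1220703125/3.
Numerically: E[X] ≈ 4.069e+08.

E[X] = 1946195068359375 · (1/3)^{14} = 1220703125/3 ≈ 4.069e+08.


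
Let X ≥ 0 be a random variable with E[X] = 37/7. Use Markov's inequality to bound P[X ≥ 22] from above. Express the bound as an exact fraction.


μ = E[X] = 37/7, a = 22.
Markov: P[X ≥ 22] ≤ μ/a = (37/7)/22 = 37/154.
Numerically: ≈ 0.24026.
(Since a = 22 > μ = 5.28571, the bound 37/154 is < 1 and informative.)

P[X ≥ 22] ≤ 37/154 ≈ 0.24026.


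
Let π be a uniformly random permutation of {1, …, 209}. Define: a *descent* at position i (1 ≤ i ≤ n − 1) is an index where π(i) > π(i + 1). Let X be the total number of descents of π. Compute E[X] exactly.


Write X = Σ X_I over i = 1, …, 208, with X_I the indicator of one descent.
There are 208 indicators.
For each fixed i, the pair (π(i), π(i+1)) is a uniformly random ordered pair of distinct values from {1, …, 209}; by symmetry P[π(i) > π(i+1)] = 1/2.
By linearity: E[X] = 208 · (1/2) = (209 − 1) · (1/2) = 104 ≈ 104.00000.

E[X] = 104 = 104.00000.


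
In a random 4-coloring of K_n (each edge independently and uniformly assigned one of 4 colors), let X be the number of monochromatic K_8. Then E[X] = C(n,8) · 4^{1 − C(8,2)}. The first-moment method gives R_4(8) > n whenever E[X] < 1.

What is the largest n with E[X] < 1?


We need C(n, 8) · 4^{1 − 28} < 1, i.e. C(n, 8) < 4^{28 − 1} = 18014398509481984.
Check values of n near the boundary:
  n = 407: C(407, 8) = 17424959239309050; 17424959239309050 < 18014398509481984? YES
  n = 408: C(408, 8) = 17773458424095231; 17773458424095231 < 18014398509481984? YES
  n = 409: C(409, 8) = 18128041135797879; 18128041135797879 < 18014398509481984? NO
The largest n with C(n, 8) < 18014398509481984 is n = 408 (where E[X] = 17773458424095231/18014398509481984 ≈ 0.986625). Hence R_4(8) > 408, i.e. R_4(8) ≥ 409.

Largest n = 408; hence R_4(8) > 408.


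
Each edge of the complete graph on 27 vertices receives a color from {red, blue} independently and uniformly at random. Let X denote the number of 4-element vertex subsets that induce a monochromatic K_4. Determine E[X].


Let X = Σ_S X_S over the C(27, 4) = 17550 subsets S of size 4, where X_S = 1 if the K_4 on S is monochromatic.
For a fixed S, the K_4 on S has C(4, 2) = 6 edges. P[all 6 edges red] = (1/2)^6, and likewise for blue, so P[monochromatic] = 2·(1/2)^6 = 2^{1 − 6} = 1/32.
By linearity: E[X] = C(27, 4) · 2^{1 − 6} = 17550 · 1/32 = 8775/16.
Numerically: E[X] ≈ 548.438.

E[X] = C(27,4)·2^(1−C(4,2)) = 8775/16 ≈ 548.438.


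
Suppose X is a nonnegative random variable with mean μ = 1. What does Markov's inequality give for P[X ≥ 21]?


μ = E[X] = 1, a = 21.
Markov: P[X ≥ 21] ≤ μ/a = (1)/21 = 1/21.
Numerically: ≈ 0.04762.
(Since a = 21 > μ = 1.00000, the bound 1/21 is < 1 and informative.)

P[X ≥ 21] ≤ 1/21 ≈ 0.04762.


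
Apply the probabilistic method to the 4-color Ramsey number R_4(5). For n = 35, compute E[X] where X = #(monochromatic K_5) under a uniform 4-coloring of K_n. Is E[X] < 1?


E[X] = C(35, 5) · 4^{1 − 10} = 324632 · 4^{−9} = 324632/262144.
As a reduced fraction: E[X] = 40579/32768 ≈ 1.238373.
Is E[X] < 1? NO.
Since E[X] ≥ 1, the first-moment bound is inconclusive at n = 35; it does NOT by itself certify R_4(5) > 35.

E[X] = 40579/32768 ≈ 1.238373; E[X] ≥ 1; first-moment method inconclusive here.


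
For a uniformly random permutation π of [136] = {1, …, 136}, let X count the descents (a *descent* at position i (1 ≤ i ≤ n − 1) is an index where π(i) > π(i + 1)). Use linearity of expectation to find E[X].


Write X = Σ X_I over i = 1, …, 135, with X_I the indicator of one descent.
There are 135 indicators.
For each fixed i, the pair (π(i), π(i+1)) is a uniformly random ordered pair of distinct values from {1, …, 136}; by symmetry P[π(i) > π(i+1)] = 1/2.
By linearity: E[X] = 135 · (1/2) = (136 − 1) · (1/2) = 135/2 ≈ 67.5000.

E[X] = 135/2 = 67.5000.


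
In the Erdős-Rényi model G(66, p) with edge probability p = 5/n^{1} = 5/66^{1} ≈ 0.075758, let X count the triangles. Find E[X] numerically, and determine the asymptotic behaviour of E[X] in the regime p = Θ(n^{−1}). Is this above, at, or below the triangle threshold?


Number of potential triangles: C(66, 3) = 45760.
Each occurs with probability p³ ≈ (0.075758)³ ≈ 4.3478866e-04.
By linearity: E[X] = C(66, 3)·p³ ≈ 45760 · 4.3478866e-04 ≈ 19.89593.
Here α = 1, so p = 5/n is exactly at the triangle threshold p ~ 1/n. Asymptotically E[X] → c³/6 = 5³/6 = 125/6 ≈ 20.83333, a bounded constant. In this regime the triangle count is asymptotically Poisson(c³/6).

E[X] ≈ 19.89593; in regime p = Θ(1/n^{1}) E[X] stays bounded (at the triangle threshold p ~ 1/n).


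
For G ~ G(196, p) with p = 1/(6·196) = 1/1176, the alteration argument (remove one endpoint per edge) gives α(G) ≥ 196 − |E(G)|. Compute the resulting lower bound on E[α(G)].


E[|E(G)|] = C(196, 2)·p = 19110 · (1/1176) = 65/4.
E[α(G)] ≥ n − E[|E(G)|] = 196 − 65/4 = 719/4.
Numerically: ≈ 179.75000.
(This is only a lower bound; the true E[α(G)] may be larger.)

E[α(G)] ≥ 719/4 ≈ 179.75000.


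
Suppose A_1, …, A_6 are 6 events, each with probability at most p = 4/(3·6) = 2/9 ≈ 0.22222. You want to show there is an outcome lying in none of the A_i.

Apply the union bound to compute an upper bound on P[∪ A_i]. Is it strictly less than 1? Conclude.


Union bound: P[∪_{i=1}^{6} A_i] ≤ Σ_i P[A_i] ≤ 6·p = 6·(2/9) = 4/3.
Numerically: 4/3 ≈ 1.33333.
Is 4/3 < 1? NO.
Since the bound 4/3 is ≥ 1, the union bound is uninformative here; it does NOT by itself certify existence.

6·p = 4/3 ≈ 1.33333; existence NOT certified by the union bound.


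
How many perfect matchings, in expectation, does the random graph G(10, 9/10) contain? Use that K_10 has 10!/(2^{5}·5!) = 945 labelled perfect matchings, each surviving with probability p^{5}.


K_10 has 10!/(2^{5}·5!) = 945 labelled perfect matchings.
For each such perfect matching H, let X_H = 1 if all 5 edges of H are present in G. Then P[X_H = 1] = p^{5} = (9/10)^{5} = 59049/100000.
By linearity: E[X] = Σ_H E[X_H] = 945 · p^{5} = 945 · 59049/100000 = 11160261/20000.
Numerically: E[X] ≈ 558.

E[X] = 945 · (9/10)^{5} = 11160261/20000 ≈ 558.


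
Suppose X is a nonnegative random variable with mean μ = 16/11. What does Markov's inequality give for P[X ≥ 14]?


μ = E[X] = 16/11, a = 14.
Markov: P[X ≥ 14] ≤ μ/a = (16/11)/14 = 8/77.
Numerically: ≈ 0.103896.
(Since a = 14 > μ = 1.454545, the bound 8/77 is < 1 and informative.)

P[X ≥ 14] ≤ 8/77 ≈ 0.103896.


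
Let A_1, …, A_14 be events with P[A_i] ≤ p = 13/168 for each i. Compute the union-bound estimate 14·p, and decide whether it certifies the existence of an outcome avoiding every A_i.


Union bound: P[∪_{i=1}^{14} A_i] ≤ Σ_i P[A_i] ≤ 14·p = 14·(13/168) = 13/12.
Numerically: 13/12 ≈ 1.0833.
Is 13/12 < 1? NO.
Since the bound 13/12 is ≥ 1, the union bound is uninformative here; it does NOT by itself certify existence.

14·p = 13/12 ≈ 1.0833; existence NOT certified by the union bound.


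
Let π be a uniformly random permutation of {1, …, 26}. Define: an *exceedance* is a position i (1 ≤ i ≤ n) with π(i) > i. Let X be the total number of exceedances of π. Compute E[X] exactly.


Write X = Σ_{i=1}^{26} X_i, where X_i = 1_{π(i) > i}.
For each fixed i, π(i) is uniform over {1, …, 26} (marginal of a uniform permutation), so P[π(i) > i] = (n − i)/n. Summing: Σ_{i=1}^{26} (n − i)/n = (0 + 1 + … + 25)/26 = 26(26 − 1)/(2·26) = (26 − 1)/2.
Hence E[X] = Σ_{i=1}^{26} (26 − i)/26 = 25/2 ≈ 12.500.

E[X] = 25/2 = 12.500.


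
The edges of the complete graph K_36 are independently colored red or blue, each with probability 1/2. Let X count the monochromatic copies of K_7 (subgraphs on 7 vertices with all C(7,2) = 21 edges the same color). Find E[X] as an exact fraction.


Let X = Σ_S X_S over the C(36, 7) = 8347680 subsets S of size 7, where X_S = 1 if the K_7 on S is monochromatic.
For a fixed S, the K_7 on S has C(7, 2) = 21 edges. P[all 21 edges red] = (1/2)^21, and likewise for blue, so P[monochromatic] = 2·(1/2)^21 = 2^{1 − 21} = 1/1048576.
By linearity of expectation: E[X] = C(36, 7) · 2^{1 − 21} = 8347680 · 1/1048576 = 260865/32768.
Numerically: E[X] ≈ 7.9610.

E[X] = C(36,7)·2^(1−C(7,2)) = 260865/32768 ≈ 7.9610.


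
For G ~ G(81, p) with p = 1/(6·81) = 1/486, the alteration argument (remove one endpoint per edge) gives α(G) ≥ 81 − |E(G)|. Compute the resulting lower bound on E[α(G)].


E[|E(G)|] = C(81, 2)·p = 3240 · (1/486) = 20/3.
E[α(G)] ≥ n − E[|E(G)|] = 81 − 20/3 = 223/3.
Numerically: ≈ 74.333333.
(This is only a lower bound; the true E[α(G)] may be larger.)

E[α(G)] ≥ 223/3 ≈ 74.333333.


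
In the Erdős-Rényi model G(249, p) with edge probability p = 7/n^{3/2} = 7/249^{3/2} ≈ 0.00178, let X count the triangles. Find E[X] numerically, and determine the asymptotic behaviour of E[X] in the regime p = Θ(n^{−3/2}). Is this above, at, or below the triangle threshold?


Number of potential triangles: C(249, 3) = 2542124.
Each occurs with probability p³ ≈ (0.00178)³ ≈ 5.65454e-09.
By linearity: E[X] = C(249, 3)·p³ ≈ 2542124 · 5.65454e-09 ≈ 0.014.
Since α = 3/2 > 1, p = c/n^{3/2} = o(1/n) is below the triangle threshold p ~ 1/n. Asymptotically E[X] ~ (c³/6)·n^{3(1−α)} = (7³/6)·n^{-1.5} → 0, so by Markov's inequality G has no triangles w.h.p.

E[X] ≈ 0.014; in regime p = Θ(1/n^{3/2}) E[X] tends to 0 (below the triangle threshold p ~ 1/n).


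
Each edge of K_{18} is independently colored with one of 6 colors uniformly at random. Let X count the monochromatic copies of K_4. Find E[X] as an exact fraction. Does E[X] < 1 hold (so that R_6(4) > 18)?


E[X] = C(18, 4) · 6^{1 − 6} = 3060 · 6^{−5} = 3060/7776.
As a reduced fraction: E[X] = 85/216 ≈ 0.39352.
Is E[X] < 1? YES.
Since E[X] < 1, there exists a 6-coloring of K_{18} with no monochromatic K_4; hence R_6(4) > 18.

E[X] = 85/216 ≈ 0.39352; E[X] < 1, so R_6(4) > 18.


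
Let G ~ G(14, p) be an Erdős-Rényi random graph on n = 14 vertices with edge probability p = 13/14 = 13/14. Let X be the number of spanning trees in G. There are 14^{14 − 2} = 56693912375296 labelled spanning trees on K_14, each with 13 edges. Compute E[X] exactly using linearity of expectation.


K_14 has 14^{14 − 2} = 56693912375296 labelled spanning trees.
For each such spanning tree H, let X_H = 1 if all 13 edges of H are present in G. Then P[X_H = 1] = p^{13} = (13/14)^{13} = 302875106592253/793714773254144.
By linearity of expectation: E[X] = Σ_H E[X_H] = 56693912375296 · p^{13} = 56693912375296 · 302875106592253/793714773254144 = 302875106592253/14.
Numerically: E[X] ≈ 2.16339e+13.

E[X] = 56693912375296 · (13/14)^{13} = 302875106592253/14 ≈ 2.16339e+13.


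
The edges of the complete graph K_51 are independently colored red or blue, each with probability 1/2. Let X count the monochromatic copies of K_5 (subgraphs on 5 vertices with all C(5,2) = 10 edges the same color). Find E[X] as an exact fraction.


Let X = Σ_S X_S over the C(51, 5) = 2349060 subsets S of size 5, where X_S = 1 if the K_5 on S is monochromatic.
For a fixed S, the K_5 on S has C(5, 2) = 10 edges. P[all 10 edges red] = (1/2)^10, and likewise for blue, so P[monochromatic] = 2·(1/2)^10 = 2^{1 − 10} = 1/512.
Summing: E[X] = C(51, 5) · 2^{1 − 10} = 2349060 · 1/512 = 587265/128.
Numerically: E[X] ≈ 4588.00781.

E[X] = C(51,5)·2^(1−C(5,2)) = 587265/128 ≈ 4588.00781.


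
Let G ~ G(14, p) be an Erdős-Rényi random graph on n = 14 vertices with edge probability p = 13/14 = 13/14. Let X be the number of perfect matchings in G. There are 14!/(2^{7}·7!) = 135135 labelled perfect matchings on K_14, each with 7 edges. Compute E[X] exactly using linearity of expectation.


K_14 has 14!/(2^{7}·7!) = 135135 labelled perfect matchings.
For each such perfect matching H, let X_H = 1 if all 7 edges of H are present in G. Then P[X_H = 1] = p^{7} = (13/14)^{7} = 62748517/105413504.
By linearity: E[X] = Σ_H E[X_H] = 135135 · p^{7} = 135135 · 62748517/105413504 = 1211360120685/15059072.
Numerically: E[X] ≈ 80440.6.

E[X] = 135135 · (13/14)^{7} = 1211360120685/15059072 ≈ 80440.6.


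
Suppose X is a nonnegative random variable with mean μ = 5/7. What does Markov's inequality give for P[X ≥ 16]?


μ = E[X] = 5/7, a = 16.
Markov: P[X ≥ 16] ≤ μ/a = (5/7)/16 = 5/112.
Numerically: ≈ 0.045.
(Since a = 16 > μ = 0.714, the bound 5/112 is < 1 and informative.)

P[X ≥ 16] ≤ 5/112 ≈ 0.045.


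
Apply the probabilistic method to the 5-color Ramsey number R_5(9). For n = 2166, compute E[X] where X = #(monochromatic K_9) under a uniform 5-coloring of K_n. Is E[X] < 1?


E[X] = C(2166, 9) · 5^{1 − 36} = 2844037944203015677277940 · 5^{−35} = 2844037944203015677277940/2910383045673370361328125.
As a reduced fraction: E[X] = 568807588840603135455588/582076609134674072265625 ≈ 0.977.
Is E[X] < 1? YES.
Since E[X] < 1, there exists a 5-coloring of K_{2166} with no monochromatic K_9; hence R_5(9) > 2166.

E[X] = 568807588840603135455588/582076609134674072265625 ≈ 0.977; E[X] < 1, so R_5(9) > 2166.


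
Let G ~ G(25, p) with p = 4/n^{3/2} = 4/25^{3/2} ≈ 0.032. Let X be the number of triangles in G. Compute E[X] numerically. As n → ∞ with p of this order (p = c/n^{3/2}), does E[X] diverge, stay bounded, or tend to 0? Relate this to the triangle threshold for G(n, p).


Number of potential triangles: C(25, 3) = 2300.
Each occurs with probability p³ ≈ (0.032)³ ≈ 3.27680000e-05.
By linearity: E[X] = C(25, 3)·p³ ≈ 2300 · 3.27680000e-05 ≈ 0.075366.
Since α = 3/2 > 1, p = c/n^{3/2} = o(1/n) is below the triangle threshold p ~ 1/n. Asymptotically E[X] ~ (c³/6)·n^{3(1−α)} = (4³/6)·n^{-1.5} → 0, so by Markov's inequality G has no triangles w.h.p.

E[X] ≈ 0.075366; in regime p = Θ(1/n^{3/2}) E[X] tends to 0 (below the triangle threshold p ~ 1/n).


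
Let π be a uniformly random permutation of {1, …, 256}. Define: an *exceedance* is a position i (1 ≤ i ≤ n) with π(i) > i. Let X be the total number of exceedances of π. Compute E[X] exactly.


Write X = Σ_{i=1}^{256} X_i, where X_i = 1_{π(i) > i}.
For each fixed i, π(i) is uniform over {1, …, 256} (marginal of a uniform permutation), so P[π(i) > i] = (n − i)/n. Summing: Σ_{i=1}^{256} (n − i)/n = (0 + 1 + … + 255)/256 = 256(256 − 1)/(2·256) = (256 − 1)/2.
Hence E[X] = Σ_{i=1}^{256} (256 − i)/256 = 255/2 ≈ 127.5000.

E[X] = 255/2 = 127.5000.


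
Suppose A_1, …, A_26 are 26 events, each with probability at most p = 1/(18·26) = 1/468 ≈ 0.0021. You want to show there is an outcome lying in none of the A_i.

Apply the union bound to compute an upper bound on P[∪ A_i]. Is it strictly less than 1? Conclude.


Union bound: P[∪_{i=1}^{26} A_i] ≤ Σ_i P[A_i] ≤ 26·p = 26·(1/468) = 1/18.
Numerically: 1/18 ≈ 0.0556.
Is 1/18 < 1? YES.
Since P[∪ A_i] ≤ 1/18 < 1, the complement has P[∩ A_i^c] ≥ 1 − 1/18 = 17/18 > 0, so some outcome avoids every A_i.

26·p = 1/18 ≈ 0.0556; existence CERTIFIED by the union bound.


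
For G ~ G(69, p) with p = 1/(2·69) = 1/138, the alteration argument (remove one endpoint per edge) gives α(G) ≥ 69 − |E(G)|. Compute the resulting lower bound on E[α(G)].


E[|E(G)|] = C(69, 2)·p = 2346 · (1/138) = 17.
E[α(G)] ≥ n − E[|E(G)|] = 69 − 17 = 52.
Numerically: ≈ 52.00000.
(This is only a lower bound; the true E[α(G)] may be larger.)

E[α(G)] ≥ 52 ≈ 52.00000.


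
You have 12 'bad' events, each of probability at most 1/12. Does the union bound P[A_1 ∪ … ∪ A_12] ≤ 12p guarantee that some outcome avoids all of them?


Union bound: P[∪_{i=1}^{12} A_i] ≤ Σ_i P[A_i] ≤ 12·p = 12·(1/12) = 1.
Numerically: 1 ≈ 1.000000.
Is 1 < 1? NO.
Since the bound 1 is ≥ 1, the union bound is uninformative here; it does NOT by itself certify existence.

12·p = 1 ≈ 1.000000; existence NOT certified by the union bound.


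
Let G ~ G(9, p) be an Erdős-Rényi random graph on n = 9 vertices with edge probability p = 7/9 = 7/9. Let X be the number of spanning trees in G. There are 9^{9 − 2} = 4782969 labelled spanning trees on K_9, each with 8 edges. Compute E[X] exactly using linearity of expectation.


K_9 has 9^{9 − 2} = 4782969 labelled spanning trees.
For each such spanning tree H, let X_H = 1 if all 8 edges of H are present in G. Then P[X_H = 1] = p^{8} = (7/9)^{8} = 5764801/43046721.
By linearity: E[X] = Σ_H E[X_H] = 4782969 · p^{8} = 4782969 · 5764801/43046721 = 5764801/9.
Numerically: E[X] ≈ 6.41e+05.

E[X] = 4782969 · (7/9)^{8} = 5764801/9 ≈ 6.41e+05.


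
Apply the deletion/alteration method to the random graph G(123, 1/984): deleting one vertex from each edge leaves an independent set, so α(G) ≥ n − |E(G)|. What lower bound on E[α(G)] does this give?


E[|E(G)|] = C(123, 2)·p = 7503 · (1/984) = 61/8.
E[α(G)] ≥ n − E[|E(G)|] = 123 − 61/8 = 923/8.
Numerically: ≈ 115.375000.
(This is only a lower bound; the true E[α(G)] may be larger.)

E[α(G)] ≥ 923/8 ≈ 115.375000.
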